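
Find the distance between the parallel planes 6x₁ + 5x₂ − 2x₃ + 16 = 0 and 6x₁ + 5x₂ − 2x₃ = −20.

Both planes have normal n = (6, 5, −2), |n| = √65. Any point on the first plane is at distance |(-20) − (-16)|/|n| = 4/√65 from the second.

4/√65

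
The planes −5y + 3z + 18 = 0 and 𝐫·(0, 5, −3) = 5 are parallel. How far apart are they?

Divide the second equation by -1 to match normals: −5y + 3z = -5.
With common normal n = (0, −5, 3) (|n| = √34), the distance is |(-18) − (-5)|/|n| = 13/√34.

13/√34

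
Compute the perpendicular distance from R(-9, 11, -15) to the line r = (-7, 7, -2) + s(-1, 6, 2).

3√21

Direction vector d = (-1, 6, 2).
AP = (-2, 4, -13), and AP × d = (86, 17, -8).
|AP × d|² = 7749 and |d|² = 41, so the distance is √(7749/41) = √189 = 3√21.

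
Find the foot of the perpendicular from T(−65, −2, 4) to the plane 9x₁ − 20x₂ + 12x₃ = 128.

(-56, -22, 16)

n = (9, −20, 12), |n|² = 625, and n·T − 128 = -625.
t = -625/625 = -1, so the foot is T − t·n = (−65, −2, 4) − (-1)·(9, −20, 12) = (−56, −22, 16).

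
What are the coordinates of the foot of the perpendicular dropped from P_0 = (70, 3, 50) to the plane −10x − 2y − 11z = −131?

The perpendicular from P_0 has direction n = (−10, −2, −11): r = (70, 3, 50) + μ(−10, −2, −11).
Substitute into the plane: n·(P_0 + μn) = -131 gives -1256 + 225μ = -131, so μ = 5.
Foot = (70, 3, 50) + 5·(−10, −2, −11) = (20, −7, −5).

(20, -7, -5)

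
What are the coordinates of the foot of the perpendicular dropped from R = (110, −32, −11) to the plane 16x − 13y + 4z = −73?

The perpendicular from R has direction n = (16, −13, 4): r = (110, −32, −11) + λ(16, −13, 4).
Substitute into the plane: n·(R + λn) = -73 gives 2132 + 441λ = -73, so λ = -5.
Foot = (110, −32, −11) + (-5)·(16, −13, 4) = (30, 33, −31).

(30, 33, -31)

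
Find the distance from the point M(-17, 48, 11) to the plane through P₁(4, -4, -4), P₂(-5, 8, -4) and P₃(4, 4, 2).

12√41/41

P₁P₂ = (-9, 12, 0) and P₁P₃ = (0, 8, 6), so a normal is n = P₁P₂ × P₁P₃ = (72, 54, -72).
n = (72, 54, -72); n·P − 360 = 216; |n| = 18√41; distance = 216/(18√41) = 12√41/41.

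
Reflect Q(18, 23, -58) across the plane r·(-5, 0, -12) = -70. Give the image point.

(58, 23, 38)

n = (-5, 0, -12), |n|² = 169, n·Q − (-70) = 676, so t = 676/169 = 4.
Foot F = Q − 4·n = (38, 23, -10); the reflection is 2F − Q = (58, 23, 38).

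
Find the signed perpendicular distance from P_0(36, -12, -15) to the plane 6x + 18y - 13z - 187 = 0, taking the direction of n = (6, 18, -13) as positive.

n·P_0 − 187 = 8.
|n| = 23, so the signed distance is 8/23.

8/23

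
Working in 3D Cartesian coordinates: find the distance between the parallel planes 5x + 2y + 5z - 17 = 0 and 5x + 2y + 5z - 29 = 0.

4/√6

With common normal n = (5, 2, 5) (|n| = 3√6), the distance is |17 − 29|/|n| = 12/(3√6) = 2√6/3.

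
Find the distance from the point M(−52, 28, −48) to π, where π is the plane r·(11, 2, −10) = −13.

23/15

Normal vector n = (11, 2, −10), and n·(−52, 28, −48) − (−13) = −23.
|n| = √(121 + 4 + 100) = 15, so the distance is |-23|/15 = 23/15.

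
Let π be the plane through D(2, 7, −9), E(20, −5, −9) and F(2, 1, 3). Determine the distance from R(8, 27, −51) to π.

DE = (18, −12, 0) and DF = (0, −6, 12), so a normal is n = DE × DF = (−144, −216, −108).
Then n·(8, 27, −51) − (−828) = −648.
|n| = √(20736 + 46656 + 11664) = 36√61, so the distance is |-648|/(36√61) = 18/√61.

18√61/61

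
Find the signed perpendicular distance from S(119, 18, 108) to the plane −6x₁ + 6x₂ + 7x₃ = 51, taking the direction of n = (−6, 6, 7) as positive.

n·S − 51 = 99.
|n| = 11, so the signed distance is 99/11 = 9.

9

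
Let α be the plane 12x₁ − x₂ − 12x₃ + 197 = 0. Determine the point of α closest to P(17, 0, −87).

The perpendicular from P has direction n = (12, −1, −12): r = (17, 0, −87) + t(12, −1, −12).
Substitute into the plane: n·(P + tn) = -197 gives 1248 + 289t = -197, so t = -5.
Foot = (17, 0, −87) + (-5)·(12, −1, −12) = (−43, 5, −27).

(-43, 5, -27)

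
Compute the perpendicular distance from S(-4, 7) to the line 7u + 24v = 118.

22/25

The normal to the line is n = (7, 24) with |n| = 25.
|n·S − 118| = |140 − 118| = 22, so the distance is 22/25.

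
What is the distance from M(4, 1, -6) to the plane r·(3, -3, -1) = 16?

d = |3·4 + (-3)·1 + (-1)·(-6) − 16| / √(9 + 9 + 1) = |-1| / √19 = 1/√19.

1/√19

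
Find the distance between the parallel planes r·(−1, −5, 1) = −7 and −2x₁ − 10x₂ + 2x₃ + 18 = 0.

Divide the second equation by 2 to match normals: −x₁ − 5x₂ + x₃ = -9.
With common normal n = (−1, −5, 1) (|n| = 3√3), the distance is |(-7) − (-9)|/|n| = 2/(3√3).

2√3/9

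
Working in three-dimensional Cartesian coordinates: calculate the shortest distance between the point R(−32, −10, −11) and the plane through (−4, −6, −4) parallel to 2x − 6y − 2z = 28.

Parallel planes share the normal n = (2, −6, −2); since (−4, −6, −4) lies on the plane, its equation is 2x − 6y − 2z = 36.
d = |2·(-32) + (-6)·(-10) + (-2)·(-11) − 36| / √(4 + 36 + 4) = |-18| / (2√11) = 9/√11.

9√11/11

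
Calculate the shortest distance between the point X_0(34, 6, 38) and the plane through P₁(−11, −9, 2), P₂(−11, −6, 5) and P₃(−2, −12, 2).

18/√19

P₁P₂ = (0, 3, 3) and P₁P₃ = (9, −3, 0), so a normal is n = P₁P₂ × P₁P₃ = (9, 27, −27).
n = (9, 27, −27); n·P − (-396) = -162; |n| = 9√19; distance = 162/(9√19) = 18√19/19.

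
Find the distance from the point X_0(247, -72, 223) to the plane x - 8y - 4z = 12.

Normal vector n = (1, -8, -4), and n·(247, -72, 223) - 12 = -81.
|n| = √(1 + 64 + 16) = 9, so the distance is |-81|/9 = 9.

9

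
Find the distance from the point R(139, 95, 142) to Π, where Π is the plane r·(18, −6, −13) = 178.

4

n = (18, −6, −13); n·P − 178 = -92; |n| = 23; distance = 92/23 = 4.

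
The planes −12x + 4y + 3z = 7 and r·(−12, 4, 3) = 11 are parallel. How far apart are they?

With common normal n = (−12, 4, 3) (|n| = 13), the distance is |7 − 11|/|n| = 4/13.

4/13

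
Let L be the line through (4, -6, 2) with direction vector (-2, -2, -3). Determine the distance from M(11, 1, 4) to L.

Direction vector d = (-2, -2, -3).
AP = (7, 7, 2), and AP × d = (-17, 17, 0).
|AP × d|² = 578 and |d|² = 17, so the distance is √(578/17) = √34.

√34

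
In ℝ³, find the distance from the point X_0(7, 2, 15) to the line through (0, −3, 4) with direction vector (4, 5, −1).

Direction vector d = (4, 5, −1).
AP = (7, 5, 11); AP·d = 42, |AP|² = 195, |d|² = 42.
distance² = |AP|² − (AP·d)²/|d|² = 195 − 1764/42 = 153, so the distance is 3√17.

3√17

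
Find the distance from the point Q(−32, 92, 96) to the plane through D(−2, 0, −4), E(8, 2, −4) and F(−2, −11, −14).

8

DE = (10, 2, 0) and DF = (0, −11, −10), so a normal is n = DE × DF = (−20, 100, −110).
n = (−20, 100, −110); n·P − 480 = -1200; |n| = 150; distance = 1200/150 = 8.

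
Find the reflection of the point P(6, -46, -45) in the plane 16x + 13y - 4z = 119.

(38, -20, -53)

n = (16, 13, -4), |n|² = 441, n·P − 119 = -441, so t = -441/441 = -1.
Foot F = P − (-1)·n = (22, -33, -49); the reflection is 2F − P = (38, -20, -53).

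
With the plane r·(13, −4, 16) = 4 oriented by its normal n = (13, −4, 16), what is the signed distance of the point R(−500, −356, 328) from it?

8

n·R − 4 = 168.
|n| = 21, so the signed distance is 168/21 = 8.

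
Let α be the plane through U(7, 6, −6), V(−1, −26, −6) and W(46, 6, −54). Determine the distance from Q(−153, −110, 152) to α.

UV = (−8, −32, 0) and UW = (39, 0, −48), so a normal is n = UV × UW = (1536, −384, 1248).
Then n·(−153, −110, 152) − 960 = −4032.
|n| = √(2359296 + 147456 + 1557504) = 2016, so the distance is |-4032|/2016 = 2.

2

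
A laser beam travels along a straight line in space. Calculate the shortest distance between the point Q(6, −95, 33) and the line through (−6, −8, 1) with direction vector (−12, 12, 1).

3√457

Direction vector d = (−12, 12, 1).
AP = (12, −87, 32); AP·d = -1156, |AP|² = 8737, |d|² = 289.
distance² = |AP|² − (AP·d)²/|d|² = 8737 − 1336336/289 = 4113, so the distance is 3√457.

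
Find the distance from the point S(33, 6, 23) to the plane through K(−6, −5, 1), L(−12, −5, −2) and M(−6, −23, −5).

KL = (−6, 0, −3) and KM = (0, −18, −6), so a normal is n = KL × KM = (−54, −36, 108).
d = |(-54)·33 + (-36)·6 + 108·23 − 612| / √(2916 + 1296 + 11664) = |-126| / 126 = 1.

1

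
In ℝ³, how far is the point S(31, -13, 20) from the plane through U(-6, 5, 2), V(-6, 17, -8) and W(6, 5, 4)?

19√62/62

UV = (0, 12, -10) and UW = (12, 0, 2), so a normal is n = UV × UW = (24, -120, -144).
Then n·(31, -13, 20) - (-1032) = 456.
|n| = √(576 + 14400 + 20736) = 24√62, so the distance is |456|/(24√62) = 19√62/62.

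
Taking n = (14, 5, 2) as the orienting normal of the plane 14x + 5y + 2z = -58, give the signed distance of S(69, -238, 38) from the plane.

-6

n·S − (-58) = -90.
|n| = 15, so the signed distance is -90/15 = -6.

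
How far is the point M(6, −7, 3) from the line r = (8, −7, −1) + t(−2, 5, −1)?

Direction vector d = (−2, 5, −1).
AP = (−2, 0, 4); AP·d = 0, |AP|² = 20, |d|² = 30.
distance² = |AP|² − (AP·d)²/|d|² = 20 − 0/30 = 20, so the distance is 2√5.

2√5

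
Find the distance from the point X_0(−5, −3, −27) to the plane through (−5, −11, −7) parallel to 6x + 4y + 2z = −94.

2√14/7

Parallel planes share the normal n = (6, 4, 2); since (−5, −11, −7) lies on the plane, its equation is 6x + 4y + 2z = -88.
d = |6·(-5) + 4·(-3) + 2·(-27) − (-88)| / √(36 + 16 + 4) = |-8| / (2√14) = 2√14/7.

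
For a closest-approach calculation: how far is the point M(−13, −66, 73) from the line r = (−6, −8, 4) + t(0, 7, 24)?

Direction vector d = (0, 7, 24).
AP = (−7, −58, 69); AP·d = 1250, |AP|² = 8174, |d|² = 625.
distance² = |AP|² − (AP·d)²/|d|² = 8174 − 1562500/625 = 5674, so the distance is √5674.

√5674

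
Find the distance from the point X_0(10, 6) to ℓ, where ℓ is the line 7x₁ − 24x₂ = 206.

d = |7·10 + (-24)·6 − 206| / √(49 + 576) = |-280|/25 = 56/5.

56/5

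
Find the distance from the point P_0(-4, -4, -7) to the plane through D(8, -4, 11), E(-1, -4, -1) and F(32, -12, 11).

6/13

DE = (-9, 0, -12) and DF = (24, -8, 0), so a normal is n = DE × DF = (-96, -288, 72).
n = (-96, -288, 72); n·P − 1176 = -144; |n| = 312; distance = 144/312 = 6/13.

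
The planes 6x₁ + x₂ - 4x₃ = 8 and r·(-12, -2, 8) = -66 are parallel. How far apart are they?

Divide the second equation by -2 to match normals: 6x₁ + x₂ - 4x₃ = 33.
With common normal n = (6, 1, -4) (|n| = √53), the distance is |8 − 33|/|n| = 25/√53.

25√53/53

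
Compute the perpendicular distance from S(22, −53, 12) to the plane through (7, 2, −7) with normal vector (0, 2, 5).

15√29/29

The plane has equation n·(r − (7, 2, −7)) = 0, i.e. n·r = -31.
d = |2·(-53) + 5·12 − (-31)| / √(0 + 4 + 25) = |-15| / √29 = 15√29/29.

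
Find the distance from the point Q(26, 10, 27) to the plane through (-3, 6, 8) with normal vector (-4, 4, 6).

The plane has equation n·(r − (-3, 6, 8)) = 0, i.e. n·r = 84.
n = (-4, 4, 6); n·P − 84 = 14; |n| = 2√17; distance = 14/(2√17) = 7/√17.

7√17/17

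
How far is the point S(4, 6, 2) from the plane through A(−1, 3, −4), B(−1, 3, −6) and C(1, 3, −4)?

3

AB = (0, 0, −2) and AC = (2, 0, 0), so a normal is n = AB × AC = (0, −4, 0).
Then n·(4, 6, 2) − (−12) = −12.
|n| = √(0 + 16 + 0) = 4, so the distance is |-12|/4 = 3.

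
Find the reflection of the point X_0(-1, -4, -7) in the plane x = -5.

(-9, -4, -7)

With n = (1, 0, 0), the signed offset is (n·X_0 − (-5))/|n|² = 4/1 = 4.
X_0' = X_0 − 2t·n = (-1, -4, -7) − 8·(1, 0, 0) = (-9, -4, -7).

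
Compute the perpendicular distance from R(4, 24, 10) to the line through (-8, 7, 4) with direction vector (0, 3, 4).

Direction vector d = (0, 3, 4).
AP = (12, 17, 6); AP·d = 75, |AP|² = 469, |d|² = 25.
distance² = |AP|² − (AP·d)²/|d|² = 469 − 5625/25 = 244, so the distance is 2√61.

2√61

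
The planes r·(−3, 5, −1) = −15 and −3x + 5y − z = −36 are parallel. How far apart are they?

21/√35

Both planes have normal n = (−3, 5, −1), |n| = √35. Any point on the first plane is at distance |(-36) − (-15)|/|n| = 21/√35 = 3√35/5 from the second.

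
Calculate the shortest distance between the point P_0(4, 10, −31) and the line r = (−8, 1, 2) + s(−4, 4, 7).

3√65

Direction vector d = (−4, 4, 7).
AP = (12, 9, −33), and AP × d = (195, 48, 84).
|AP × d|² = 47385 and |d|² = 81, so the distance is √(47385/81) = √585 = 3√65.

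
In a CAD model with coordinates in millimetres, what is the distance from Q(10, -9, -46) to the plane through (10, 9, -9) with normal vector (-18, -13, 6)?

The plane has equation n·(r − (10, 9, -9)) = 0, i.e. n·r = -351.
Then n·(10, -9, -46) - (-351) = 12.
|n| = √(324 + 169 + 36) = 23, so the distance is |12|/23 = 12/23.

12/23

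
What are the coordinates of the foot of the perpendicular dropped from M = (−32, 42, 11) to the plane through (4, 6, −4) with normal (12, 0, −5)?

The perpendicular from M has direction n = (12, 0, −5): r = (−32, 42, 11) + μ(12, 0, −5).
Substitute into the plane: n·(M + μn) = 68 gives -439 + 169μ = 68, so μ = 3.
Foot = (−32, 42, 11) + 3·(12, 0, −5) = (4, 42, −4).

(4, 42, -4)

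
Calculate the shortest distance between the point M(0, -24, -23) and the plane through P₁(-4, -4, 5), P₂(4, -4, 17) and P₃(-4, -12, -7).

P₁P₂ = (8, 0, 12) and P₁P₃ = (0, -8, -12), so a normal is n = P₁P₂ × P₁P₃ = (96, 96, -64).
Then n·(0, -24, -23) - (-1088) = 256.
|n| = √(9216 + 9216 + 4096) = 32√22, so the distance is |256|/(32√22) = 8/√22.

8/√22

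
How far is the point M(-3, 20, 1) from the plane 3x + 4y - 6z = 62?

3/√61

Normal vector n = (3, 4, -6), and n·(-3, 20, 1) - 62 = 3.
|n| = √(9 + 16 + 36) = √61, so the distance is |3|/√61 = 3√61/61.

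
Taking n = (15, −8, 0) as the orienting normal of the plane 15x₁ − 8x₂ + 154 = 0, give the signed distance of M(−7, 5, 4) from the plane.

n·M − (-154) = 9.
|n| = 17, so the signed distance is 9/17.

9/17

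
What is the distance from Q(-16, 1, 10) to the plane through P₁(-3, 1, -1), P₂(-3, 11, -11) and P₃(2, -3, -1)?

√66/22

P₁P₂ = (0, 10, -10) and P₁P₃ = (5, -4, 0), so a normal is n = P₁P₂ × P₁P₃ = (-40, -50, -50).
Then n·(-16, 1, 10) - 120 = -30.
|n| = √(1600 + 2500 + 2500) = 10√66, so the distance is |-30|/(10√66) = 3/√66.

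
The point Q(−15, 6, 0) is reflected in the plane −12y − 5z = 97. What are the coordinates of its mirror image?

n = (0, −12, −5), |n|² = 169, n·Q − 97 = -169, so t = -169/169 = -1.
Foot F = Q − (-1)·n = (−15, −6, −5); the reflection is 2F − Q = (−15, −18, −10).

(-15, -18, -10)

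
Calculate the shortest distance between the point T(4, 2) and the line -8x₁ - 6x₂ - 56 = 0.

10

The normal to the line is n = (-8, -6) with |n| = 10.
|n·T − 56| = |-44 − 56| = 100, so the distance is 100/10 = 10.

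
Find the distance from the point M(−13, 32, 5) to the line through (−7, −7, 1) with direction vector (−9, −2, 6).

11√13

Direction vector d = (−9, −2, 6).
AP = (−6, 39, 4); AP·d = 0, |AP|² = 1573, |d|² = 121.
distance² = |AP|² − (AP·d)²/|d|² = 1573 − 0/121 = 1573, so the distance is 11√13.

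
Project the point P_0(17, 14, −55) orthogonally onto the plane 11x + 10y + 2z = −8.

n = (11, 10, 2), |n|² = 225, and n·P_0 − (-8) = 225.
t = 225/225 = 1, so the foot is P_0 − t·n = (17, 14, −55) − 1·(11, 10, 2) = (6, 4, −57).

(6, 4, -57)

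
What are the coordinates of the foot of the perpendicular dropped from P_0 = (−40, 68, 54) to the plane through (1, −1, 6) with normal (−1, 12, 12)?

(-35, 8, -6)

The perpendicular from P_0 has direction n = (−1, 12, 12): r = (−40, 68, 54) + λ(−1, 12, 12).
Substitute into the plane: n·(P_0 + λn) = 59 gives 1504 + 289λ = 59, so λ = -5.
Foot = (−40, 68, 54) + (-5)·(−1, 12, 12) = (−35, 8, −6).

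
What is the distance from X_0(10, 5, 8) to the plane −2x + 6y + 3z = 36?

d = |(-2)·10 + 6·5 + 3·8 − 36| / √(4 + 36 + 9) = |-2| / 7 = 2/7.

2/7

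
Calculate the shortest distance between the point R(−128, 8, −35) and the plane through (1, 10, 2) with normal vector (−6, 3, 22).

The plane has equation n·(r − (1, 10, 2)) = 0, i.e. n·r = 68.
d = |(-6)·(-128) + 3·8 + 22·(-35) − 68| / √(36 + 9 + 484) = |-46| / 23 = 2.

2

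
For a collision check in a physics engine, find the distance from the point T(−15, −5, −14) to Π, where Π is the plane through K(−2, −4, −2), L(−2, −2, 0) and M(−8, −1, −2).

3

KL = (0, 2, 2) and KM = (−6, 3, 0), so a normal is n = KL × KM = (−6, −12, 12).
d = |(-6)·(-15) + (-12)·(-5) + 12·(-14) − 36| / √(36 + 144 + 144) = |-54| / 18 = 3.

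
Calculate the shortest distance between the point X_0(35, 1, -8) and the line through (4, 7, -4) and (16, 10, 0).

√337

A direction vector is d = (12, 3, 4).
AP = (31, -6, -4), and AP × d = (-12, -172, 165).
|AP × d|² = 56953 and |d|² = 169, so the distance is √(56953/169) = √337.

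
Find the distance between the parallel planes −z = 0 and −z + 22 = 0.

With common normal n = (0, 0, −1) (|n| = 1), the distance is |0 − (-22)|/|n| = 22/1 = 22.

22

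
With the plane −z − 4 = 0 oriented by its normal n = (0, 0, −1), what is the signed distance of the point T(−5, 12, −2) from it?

n·T − 4 = -2.
|n| = 1, so the signed distance is -2/1 = -2.

-2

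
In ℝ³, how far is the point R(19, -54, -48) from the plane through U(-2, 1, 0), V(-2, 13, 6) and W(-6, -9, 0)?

23√5/15

UV = (0, 12, 6) and UW = (-4, -10, 0), so a normal is n = UV × UW = (60, -24, 48).
Then n·(19, -54, -48) - (-144) = 276.
|n| = √(3600 + 576 + 2304) = 36√5, so the distance is |276|/(36√5) = 23√5/15.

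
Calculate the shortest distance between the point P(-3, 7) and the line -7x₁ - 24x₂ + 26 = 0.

The normal to the line is n = (-7, -24) with |n| = 25.
|n·P − (-26)| = |-147 − (-26)| = 121, so the distance is 121/25.

121/25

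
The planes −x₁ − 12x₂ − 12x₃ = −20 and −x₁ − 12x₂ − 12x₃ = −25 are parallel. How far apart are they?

With common normal n = (−1, −12, −12) (|n| = 17), the distance is |(-20) − (-25)|/|n| = 5/17.

5/17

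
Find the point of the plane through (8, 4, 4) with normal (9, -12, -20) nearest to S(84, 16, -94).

(48, 64, -14)

n = (9, -12, -20), |n|² = 625, and n·S − (-56) = 2500.
t = 2500/625 = 4, so the foot is S − t·n = (84, 16, -94) − 4·(9, -12, -20) = (48, 64, -14).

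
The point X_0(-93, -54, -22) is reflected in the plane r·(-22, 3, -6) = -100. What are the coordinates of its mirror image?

n = (-22, 3, -6), |n|² = 529, n·X_0 − (-100) = 2116, so t = 2116/529 = 4.
Foot F = X_0 − 4·n = (-5, -66, 2); the reflection is 2F − X_0 = (83, -78, 26).

(83, -78, 26)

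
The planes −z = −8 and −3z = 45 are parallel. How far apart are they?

23

Divide the second equation by 3 to match normals: −z = 15.
With common normal n = (0, 0, −1) (|n| = 1), the distance is |(-8) − 15|/|n| = 23/1 = 23.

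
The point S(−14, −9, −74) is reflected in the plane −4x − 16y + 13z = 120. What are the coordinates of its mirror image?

n = (−4, −16, 13), |n|² = 441, n·S − 120 = -882, so t = -882/441 = -2.
Foot F = S − (-2)·n = (−22, −41, −48); the reflection is 2F − S = (−30, −73, −22).

(-30, -73, -22)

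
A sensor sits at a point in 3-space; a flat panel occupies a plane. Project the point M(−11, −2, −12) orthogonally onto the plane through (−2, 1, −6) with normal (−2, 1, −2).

(-5, -5, -6)

The perpendicular from M has direction n = (−2, 1, −2): r = (−11, −2, −12) + μ(−2, 1, −2).
Substitute into the plane: n·(M + μn) = 17 gives 44 + 9μ = 17, so μ = -3.
Foot = (−11, −2, −12) + (-3)·(−2, 1, −2) = (−5, −5, −6).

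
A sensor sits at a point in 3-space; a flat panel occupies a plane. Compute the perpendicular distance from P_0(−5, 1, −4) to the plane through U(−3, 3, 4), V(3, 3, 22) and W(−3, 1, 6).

UV = (6, 0, 18) and UW = (0, −2, 2), so a normal is n = UV × UW = (36, −12, −12).
Then n·(−5, 1, −4) − (−192) = 48.
|n| = √(1296 + 144 + 144) = 12√11, so the distance is |48|/(12√11) = 4√11/11.

4√11/11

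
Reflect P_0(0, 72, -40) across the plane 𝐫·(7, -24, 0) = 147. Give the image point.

With n = (7, -24, 0), the signed offset is (n·P_0 − 147)/|n|² = -1875/625 = -3.
P_0' = P_0 − 2t·n = (0, 72, -40) − (-6)·(7, -24, 0) = (42, -72, -40).

(42, -72, -40)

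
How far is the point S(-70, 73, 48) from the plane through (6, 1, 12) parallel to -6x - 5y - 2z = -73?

24/√65

Parallel planes share the normal n = (-6, -5, -2); since (6, 1, 12) lies on the plane, its equation is -6x - 5y - 2z = -65.
n = (-6, -5, -2); n·P − (-65) = 24; |n| = √65; distance = 24/√65 = 24√65/65.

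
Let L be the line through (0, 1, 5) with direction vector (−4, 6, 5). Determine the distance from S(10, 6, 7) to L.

√129

Direction vector d = (−4, 6, 5).
AP = (10, 5, 2); AP·d = 0, |AP|² = 129, |d|² = 77.
distance² = |AP|² − (AP·d)²/|d|² = 129 − 0/77 = 129, so the distance is √129.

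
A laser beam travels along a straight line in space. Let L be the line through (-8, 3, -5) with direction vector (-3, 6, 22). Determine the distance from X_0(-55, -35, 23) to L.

Direction vector d = (-3, 6, 22).
AP = (-47, -38, 28); AP·d = 529, |AP|² = 4437, |d|² = 529.
distance² = |AP|² − (AP·d)²/|d|² = 4437 − 279841/529 = 3908, so the distance is 2√977.

2√977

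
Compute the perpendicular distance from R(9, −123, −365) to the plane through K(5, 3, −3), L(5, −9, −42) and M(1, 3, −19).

KL = (0, −12, −39) and KM = (−4, 0, −16), so a normal is n = KL × KM = (192, 156, −48).
d = |192·9 + 156·(-123) + (-48)·(-365) − 1572| / √(36864 + 24336 + 2304) = |-1512| / 252 = 6.

6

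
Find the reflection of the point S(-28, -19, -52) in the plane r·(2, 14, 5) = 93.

(-16, 65, -22)

With n = (2, 14, 5), the signed offset is (n·S − 93)/|n|² = -675/225 = -3.
S' = S − 2t·n = (-28, -19, -52) − (-6)·(2, 14, 5) = (-16, 65, -22).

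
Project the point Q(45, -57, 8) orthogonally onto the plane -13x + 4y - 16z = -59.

(19, -49, -24)

n = (-13, 4, -16), |n|² = 441, and n·Q − (-59) = -882.
t = -882/441 = -2, so the foot is Q − t·n = (45, -57, 8) − (-2)·(-13, 4, -16) = (19, -49, -24).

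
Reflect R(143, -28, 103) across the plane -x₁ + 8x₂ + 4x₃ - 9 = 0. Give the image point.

n = (-1, 8, 4), |n|² = 81, n·R − 9 = 36, so t = 36/81 = 4/9.
Foot F = R − (4/9)·n = (1291/9, -284/9, 911/9); the reflection is 2F − R = (1295/9, -316/9, 895/9).

(1295/9, -316/9, 895/9)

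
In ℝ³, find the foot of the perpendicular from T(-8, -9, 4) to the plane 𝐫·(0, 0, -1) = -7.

(-8, -9, 7)

The perpendicular from T has direction n = (0, 0, -1): r = (-8, -9, 4) + λ(0, 0, -1).
Substitute into the plane: n·(T + λn) = -7 gives -4 + 1λ = -7, so λ = -3.
Foot = (-8, -9, 4) + (-3)·(0, 0, -1) = (-8, -9, 7).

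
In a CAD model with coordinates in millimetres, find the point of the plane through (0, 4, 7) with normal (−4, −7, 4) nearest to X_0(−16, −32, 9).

The perpendicular from X_0 has direction n = (−4, −7, 4): r = (−16, −32, 9) + λ(−4, −7, 4).
Substitute into the plane: n·(X_0 + λn) = 0 gives 324 + 81λ = 0, so λ = -4.
Foot = (−16, −32, 9) + (-4)·(−4, −7, 4) = (0, −4, −7).

(0, -4, -7)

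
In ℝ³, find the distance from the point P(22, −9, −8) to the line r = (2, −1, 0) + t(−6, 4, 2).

2√6

Direction vector d = (−6, 4, 2).
AP = (20, −8, −8), and AP × d = (16, 8, 32).
|AP × d|² = 1344 and |d|² = 56, so the distance is √(1344/56) = √24 = 2√6.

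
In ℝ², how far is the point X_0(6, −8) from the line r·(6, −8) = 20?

d = |6·6 + (-8)·(-8) − 20| / √(36 + 64) = |80|/10 = 8.

8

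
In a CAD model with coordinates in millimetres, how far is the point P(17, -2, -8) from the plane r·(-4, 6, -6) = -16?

8/√22

Normal vector n = (-4, 6, -6), and n·(17, -2, -8) - (-16) = -16.
|n| = √(16 + 36 + 36) = 2√22, so the distance is |-16|/(2√22) = 8/√22.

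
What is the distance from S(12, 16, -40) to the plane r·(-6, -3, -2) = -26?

Normal vector n = (-6, -3, -2), and n·(12, 16, -40) - (-26) = -14.
|n| = √(36 + 9 + 4) = 7, so the distance is |-14|/7 = 2.

2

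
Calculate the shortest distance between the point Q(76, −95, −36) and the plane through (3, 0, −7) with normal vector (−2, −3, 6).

5

The plane has equation n·(r − (3, 0, −7)) = 0, i.e. n·r = -48.
n = (−2, −3, 6); n·P − (-48) = -35; |n| = 7; distance = 35/7 = 5.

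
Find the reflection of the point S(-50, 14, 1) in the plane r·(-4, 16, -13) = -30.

n = (-4, 16, -13), |n|² = 441, n·S − (-30) = 441, so t = 441/441 = 1.
Foot F = S − 1·n = (-46, -2, 14); the reflection is 2F − S = (-42, -18, 27).

(-42, -18, 27)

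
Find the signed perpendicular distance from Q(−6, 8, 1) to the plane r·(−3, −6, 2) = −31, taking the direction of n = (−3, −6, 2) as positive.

n·Q − (-31) = 3.
|n| = 7, so the signed distance is 3/7.

3/7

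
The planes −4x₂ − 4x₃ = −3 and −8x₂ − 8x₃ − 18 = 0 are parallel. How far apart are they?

Divide the second equation by 2 to match normals: −4x₂ − 4x₃ = 9.
Both planes have normal n = (0, −4, −4), |n| = 4√2. Any point on the first plane is at distance |9 − (-3)|/|n| = 12/(4√2) = 3/√2 from the second.

3/√2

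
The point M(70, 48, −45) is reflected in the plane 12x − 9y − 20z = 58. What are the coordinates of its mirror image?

(22, 84, 35)

n = (12, −9, −20), |n|² = 625, n·M − 58 = 1250, so t = 1250/625 = 2.
Foot F = M − 2·n = (46, 66, −5); the reflection is 2F − M = (22, 84, 35).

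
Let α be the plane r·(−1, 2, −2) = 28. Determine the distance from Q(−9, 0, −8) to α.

Normal vector n = (−1, 2, −2), and n·(−9, 0, −8) − 28 = −3.
|n| = √(1 + 4 + 4) = 3, so the distance is |-3|/3 = 1.

1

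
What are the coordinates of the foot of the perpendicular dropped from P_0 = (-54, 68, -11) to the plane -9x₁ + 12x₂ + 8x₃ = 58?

n = (-9, 12, 8), |n|² = 289, and n·P_0 − 58 = 1156.
t = 1156/289 = 4, so the foot is P_0 − t·n = (-54, 68, -11) − 4·(-9, 12, 8) = (-18, 20, -43).

(-18, 20, -43)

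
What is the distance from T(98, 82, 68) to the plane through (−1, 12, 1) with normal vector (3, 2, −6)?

The plane has equation n·(r − (−1, 12, 1)) = 0, i.e. n·r = 15.
Then n·(98, 82, 68) − 15 = 35.
|n| = √(9 + 4 + 36) = 7, so the distance is |35|/7 = 5.

5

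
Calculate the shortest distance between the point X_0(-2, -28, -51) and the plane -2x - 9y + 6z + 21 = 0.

d = |(-2)·(-2) + (-9)·(-28) + 6·(-51) − (-21)| / √(4 + 81 + 36) = |-29| / 11 = 29/11.

29/11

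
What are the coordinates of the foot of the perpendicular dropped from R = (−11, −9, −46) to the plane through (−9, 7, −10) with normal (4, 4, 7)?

n = (4, 4, 7), |n|² = 81, and n·R − (-78) = -324.
t = -324/81 = -4, so the foot is R − t·n = (−11, −9, −46) − (-4)·(4, 4, 7) = (5, 7, −18).

(5, 7, -18)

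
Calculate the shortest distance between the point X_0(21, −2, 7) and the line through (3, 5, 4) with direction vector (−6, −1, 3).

Direction vector d = (−6, −1, 3).
AP = (18, −7, 3); AP·d = -92, |AP|² = 382, |d|² = 46.
distance² = |AP|² − (AP·d)²/|d|² = 382 − 8464/46 = 198, so the distance is 3√22.

3√22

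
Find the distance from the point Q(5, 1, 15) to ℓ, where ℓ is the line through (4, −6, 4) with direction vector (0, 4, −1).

Direction vector d = (0, 4, −1).
AP = (1, 7, 11), and AP × d = (−51, 1, 4).
|AP × d|² = 2618 and |d|² = 17, so the distance is √(2618/17) = √154.

√154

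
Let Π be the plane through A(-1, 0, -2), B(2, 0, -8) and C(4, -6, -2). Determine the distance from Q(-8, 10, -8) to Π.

AB = (3, 0, -6) and AC = (5, -6, 0), so a normal is n = AB × AC = (-36, -30, -18).
Then n·(-8, 10, -8) - 72 = 60.
|n| = √(1296 + 900 + 324) = 6√70, so the distance is |60|/(6√70) = √70/7.

10/√70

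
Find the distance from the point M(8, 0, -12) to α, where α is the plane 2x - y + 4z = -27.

5/√21

Normal vector n = (2, -1, 4), and n·(8, 0, -12) - (-27) = -5.
|n| = √(4 + 1 + 16) = √21, so the distance is |-5|/√21 = 5√21/21.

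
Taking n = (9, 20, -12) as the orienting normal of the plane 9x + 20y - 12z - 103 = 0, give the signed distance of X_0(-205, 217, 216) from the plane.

-8

n·X_0 − 103 = -200.
|n| = 25, so the signed distance is -200/25 = -8.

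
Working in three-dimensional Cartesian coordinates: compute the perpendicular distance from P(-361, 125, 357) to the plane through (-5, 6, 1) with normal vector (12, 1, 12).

7

The plane has equation n·(r − (-5, 6, 1)) = 0, i.e. n·r = -42.
d = |12·(-361) + 1·125 + 12·357 − (-42)| / √(144 + 1 + 144) = |119| / 17 = 7.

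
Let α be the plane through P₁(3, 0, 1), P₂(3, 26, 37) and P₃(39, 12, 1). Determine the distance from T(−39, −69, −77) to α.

24/23

P₁P₂ = (0, 26, 36) and P₁P₃ = (36, 12, 0), so a normal is n = P₁P₂ × P₁P₃ = (−432, 1296, −936).
Then n·(−39, −69, −77) − (−2232) = 1728.
|n| = √(186624 + 1679616 + 876096) = 1656, so the distance is |1728|/1656 = 24/23.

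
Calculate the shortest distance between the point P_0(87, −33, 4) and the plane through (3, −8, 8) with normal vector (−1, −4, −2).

24/√21

The plane has equation n·(r − (3, −8, 8)) = 0, i.e. n·r = 13.
d = |(-1)·87 + (-4)·(-33) + (-2)·4 − 13| / √(1 + 16 + 4) = |24| / √21 = 8√21/7.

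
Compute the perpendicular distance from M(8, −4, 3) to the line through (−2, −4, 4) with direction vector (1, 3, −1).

Direction vector d = (1, 3, −1).
AP = (10, 0, −1); AP·d = 11, |AP|² = 101, |d|² = 11.
distance² = |AP|² − (AP·d)²/|d|² = 101 − 121/11 = 90, so the distance is 3√10.

3√10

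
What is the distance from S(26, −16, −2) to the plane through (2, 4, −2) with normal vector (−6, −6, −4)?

The plane has equation n·(r − (2, 4, −2)) = 0, i.e. n·r = -28.
d = |(-6)·26 + (-6)·(-16) + (-4)·(-2) − (-28)| / √(36 + 36 + 16) = |-24| / (2√22) = 6√22/11.

6√22/11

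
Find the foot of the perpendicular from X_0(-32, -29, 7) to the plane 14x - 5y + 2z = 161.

(-4, -39, 11)

n = (14, -5, 2), |n|² = 225, and n·X_0 − 161 = -450.
t = -450/225 = -2, so the foot is X_0 − t·n = (-32, -29, 7) − (-2)·(14, -5, 2) = (-4, -39, 11).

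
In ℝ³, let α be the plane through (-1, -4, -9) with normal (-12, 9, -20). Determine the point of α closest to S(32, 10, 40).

The perpendicular from S has direction n = (-12, 9, -20): r = (32, 10, 40) + μ(-12, 9, -20).
Substitute into the plane: n·(S + μn) = 156 gives -1094 + 625μ = 156, so μ = 2.
Foot = (32, 10, 40) + 2·(-12, 9, -20) = (8, 28, 0).

(8, 28, 0)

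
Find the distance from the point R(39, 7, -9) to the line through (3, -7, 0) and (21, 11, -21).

A direction vector is d = (18, 18, -21).
AP = (36, 14, -9), and AP × d = (-132, 594, 396).
|AP × d|² = 527076 and |d|² = 1089, so the distance is √(527076/1089) = √484 = 22.

22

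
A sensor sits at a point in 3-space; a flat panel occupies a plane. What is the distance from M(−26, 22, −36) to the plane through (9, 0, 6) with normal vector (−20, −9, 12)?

2/25

The plane has equation n·(r − (9, 0, 6)) = 0, i.e. n·r = -108.
d = |(-20)·(-26) + (-9)·22 + 12·(-36) − (-108)| / √(400 + 81 + 144) = |-2| / 25 = 2/25.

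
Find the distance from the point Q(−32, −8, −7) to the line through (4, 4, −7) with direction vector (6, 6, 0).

Direction vector d = (6, 6, 0).
AP = (−36, −12, 0); AP·d = -288, |AP|² = 1440, |d|² = 72.
distance² = |AP|² − (AP·d)²/|d|² = 1440 − 82944/72 = 288, so the distance is 12√2.

12√2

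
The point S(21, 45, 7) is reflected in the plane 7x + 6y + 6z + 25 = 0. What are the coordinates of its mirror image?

n = (7, 6, 6), |n|² = 121, n·S − (-25) = 484, so t = 484/121 = 4.
Foot F = S − 4·n = (−7, 21, −17); the reflection is 2F − S = (−35, −3, −41).

(-35, -3, -41)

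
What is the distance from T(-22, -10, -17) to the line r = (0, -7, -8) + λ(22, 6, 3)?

Direction vector d = (22, 6, 3).
AP = (-22, -3, -9), and AP × d = (45, -132, -66).
|AP × d|² = 23805 and |d|² = 529, so the distance is √(23805/529) = √45 = 3√5.

3√5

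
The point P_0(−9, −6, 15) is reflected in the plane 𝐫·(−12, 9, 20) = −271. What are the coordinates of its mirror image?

n = (−12, 9, 20), |n|² = 625, n·P_0 − (-271) = 625, so t = 625/625 = 1.
Foot F = P_0 − 1·n = (3, −15, −5); the reflection is 2F − P_0 = (15, −24, −25).

(15, -24, -25)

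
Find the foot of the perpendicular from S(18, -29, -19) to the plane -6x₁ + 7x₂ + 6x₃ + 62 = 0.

(0, -8, -1)

n = (-6, 7, 6), |n|² = 121, and n·S − (-62) = -363.
t = -363/121 = -3, so the foot is S − t·n = (18, -29, -19) − (-3)·(-6, 7, 6) = (0, -8, -1).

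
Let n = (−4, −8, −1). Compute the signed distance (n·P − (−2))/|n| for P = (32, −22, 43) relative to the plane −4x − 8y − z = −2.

7/9

n·P − (-2) = 7.
|n| = 9, so the signed distance is 7/9.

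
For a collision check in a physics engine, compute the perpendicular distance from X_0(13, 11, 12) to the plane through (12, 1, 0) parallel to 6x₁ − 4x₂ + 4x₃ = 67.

7/√17

Parallel planes share the normal n = (6, −4, 4); since (12, 1, 0) lies on the plane, its equation is 6x₁ − 4x₂ + 4x₃ = 68.
n = (6, −4, 4); n·P − 68 = 14; |n| = 2√17; distance = 14/(2√17) = 7/√17.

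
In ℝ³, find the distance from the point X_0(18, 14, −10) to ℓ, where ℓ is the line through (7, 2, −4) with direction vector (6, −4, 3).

√301

Direction vector d = (6, −4, 3).
AP = (11, 12, −6), and AP × d = (12, −69, −116).
|AP × d|² = 18361 and |d|² = 61, so the distance is √(18361/61) = √301.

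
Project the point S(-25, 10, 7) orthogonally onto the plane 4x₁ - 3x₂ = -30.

n = (4, -3, 0), |n|² = 25, and n·S − (-30) = -100.
t = -100/25 = -4, so the foot is S − t·n = (-25, 10, 7) − (-4)·(4, -3, 0) = (-9, -2, 7).

(-9, -2, 7)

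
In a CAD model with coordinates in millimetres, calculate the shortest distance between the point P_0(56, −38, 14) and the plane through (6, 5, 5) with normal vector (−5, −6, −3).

The plane has equation n·(r − (6, 5, 5)) = 0, i.e. n·r = -75.
d = |(-5)·56 + (-6)·(-38) + (-3)·14 − (-75)| / √(25 + 36 + 9) = |-19| / √70 = 19√70/70.

19/√70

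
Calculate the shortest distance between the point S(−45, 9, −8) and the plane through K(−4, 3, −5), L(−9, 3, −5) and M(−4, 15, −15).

KL = (−5, 0, 0) and KM = (0, 12, −10), so a normal is n = KL × KM = (0, −50, −60).
Then n·(−45, 9, −8) − 150 = −120.
|n| = √(0 + 2500 + 3600) = 10√61, so the distance is |-120|/(10√61) = 12/√61.

12√61/61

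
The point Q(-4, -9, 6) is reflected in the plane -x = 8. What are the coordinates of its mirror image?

n = (-1, 0, 0), |n|² = 1, n·Q − 8 = -4, so t = -4/1 = -4.
Foot F = Q − (-4)·n = (-8, -9, 6); the reflection is 2F − Q = (-12, -9, 6).

(-12, -9, 6)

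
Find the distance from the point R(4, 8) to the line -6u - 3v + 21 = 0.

d = |(-6)·4 + (-3)·8 − (-21)| / √(36 + 9) = |-27|/(3√5) = 9√5/5.

9/√5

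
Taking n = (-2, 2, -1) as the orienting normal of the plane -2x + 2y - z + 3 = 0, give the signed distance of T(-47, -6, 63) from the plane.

22/3

n·T − (-3) = 22.
|n| = 3, so the signed distance is 22/3.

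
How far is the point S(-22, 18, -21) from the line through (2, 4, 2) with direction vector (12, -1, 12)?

√145

Direction vector d = (12, -1, 12).
AP = (-24, 14, -23); AP·d = -578, |AP|² = 1301, |d|² = 289.
distance² = |AP|² − (AP·d)²/|d|² = 1301 − 334084/289 = 145, so the distance is √145.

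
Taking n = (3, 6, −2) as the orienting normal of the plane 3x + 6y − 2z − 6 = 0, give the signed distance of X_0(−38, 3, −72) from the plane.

n·X_0 − 6 = 42.
|n| = 7, so the signed distance is 42/7 = 6.

6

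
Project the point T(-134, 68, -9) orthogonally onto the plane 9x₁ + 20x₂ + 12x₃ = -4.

n = (9, 20, 12), |n|² = 625, and n·T − (-4) = 50.
t = 50/625 = 2/25, so the foot is T − t·n = (-134, 68, -9) − (2/25)·(9, 20, 12) = (-3368/25, 332/5, -249/25).

(-3368/25, 332/5, -249/25)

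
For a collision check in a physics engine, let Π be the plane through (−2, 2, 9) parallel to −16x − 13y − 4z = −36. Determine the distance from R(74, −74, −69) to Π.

Parallel planes share the normal n = (−16, −13, −4); since (−2, 2, 9) lies on the plane, its equation is −16x − 13y − 4z = -30.
d = |(-16)·74 + (-13)·(-74) + (-4)·(-69) − (-30)| / √(256 + 169 + 16) = |84| / 21 = 4.

4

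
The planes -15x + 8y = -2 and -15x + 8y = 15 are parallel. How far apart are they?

1

Both planes have normal n = (-15, 8, 0), |n| = 17. Any point on the first plane is at distance |15 − (-2)|/|n| = 17/17 = 1 from the second.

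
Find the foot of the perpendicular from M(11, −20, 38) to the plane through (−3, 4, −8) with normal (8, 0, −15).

The perpendicular from M has direction n = (8, 0, −15): r = (11, −20, 38) + λ(8, 0, −15).
Substitute into the plane: n·(M + λn) = 96 gives -482 + 289λ = 96, so λ = 2.
Foot = (11, −20, 38) + 2·(8, 0, −15) = (27, −20, 8).

(27, -20, 8)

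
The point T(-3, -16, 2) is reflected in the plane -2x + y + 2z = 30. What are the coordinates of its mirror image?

With n = (-2, 1, 2), the signed offset is (n·T − 30)/|n|² = -36/9 = -4.
T' = T − 2t·n = (-3, -16, 2) − (-8)·(-2, 1, 2) = (-19, -8, 18).

(-19, -8, 18)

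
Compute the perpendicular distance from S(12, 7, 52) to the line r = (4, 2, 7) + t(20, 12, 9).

√1489

Direction vector d = (20, 12, 9).
AP = (8, 5, 45); AP·d = 625, |AP|² = 2114, |d|² = 625.
distance² = |AP|² − (AP·d)²/|d|² = 2114 − 390625/625 = 1489, so the distance is √1489.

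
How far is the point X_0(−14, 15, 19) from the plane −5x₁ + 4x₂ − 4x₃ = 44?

10√57/57

Normal vector n = (−5, 4, −4), and n·(−14, 15, 19) − 44 = 10.
|n| = √(25 + 16 + 16) = √57, so the distance is |10|/√57 = 10/√57.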